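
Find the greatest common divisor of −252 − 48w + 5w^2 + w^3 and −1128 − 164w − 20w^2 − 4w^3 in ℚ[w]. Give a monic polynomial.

Euclidean algorithm in ℚ[w]:
  w^3 + 5w^2 − 48w − 252 = (−1/4)(−4w^3 − 20w^2 − 164w − 1128) + (−89w − 534)
  −4w^3 − 20w^2 − 164w − 1128 = ((4/89)w^2 − (4/89)w + 188/89)(−89w − 534) + (0)
Last nonzero remainder: −89w − 534. Dividing through by −89 gives the monic gcd w + 6.

6 + w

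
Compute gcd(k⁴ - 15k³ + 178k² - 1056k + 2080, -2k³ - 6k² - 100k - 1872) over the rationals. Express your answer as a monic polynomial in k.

k² - 6k + 104

Apply the Euclidean algorithm:
  k⁴ - 15k³ + 178k² - 1056k + 2080 = (-(1/2)k + 9)(-2k³ - 6k² - 100k - 1872) + (182k² - 1092k + 18928)
  -2k³ - 6k² - 100k - 1872 = (-(1/91)k - 9/91)(182k² - 1092k + 18928) + (0)
Last nonzero remainder: 182k² - 1092k + 18928. Dividing through by 182 gives the monic gcd k² - 6k + 104.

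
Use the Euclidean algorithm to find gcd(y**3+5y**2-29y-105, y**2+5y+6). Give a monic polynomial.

Repeated division with remainder:
  y**3+5y**2-29y-105 = (y)(y**2+5y+6) + (-35y-105)
  y**2+5y+6 = (-(1/35)y-2/35)(-35y-105) + (0)
Last nonzero remainder: -35y-105. Dividing through by -35 gives the monic gcd y+3.

y+3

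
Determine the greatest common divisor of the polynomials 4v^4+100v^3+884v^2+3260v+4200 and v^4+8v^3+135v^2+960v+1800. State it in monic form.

Repeated division with remainder:
  4v^4+100v^3+884v^2+3260v+4200 = (4)(v^4+8v^3+135v^2+960v+1800) + (68v^3+344v^2−580v−3000)
  v^4+8v^3+135v^2+960v+1800 = ((1/68)v+25/578)(68v^3+344v^2−580v−3000) + ((37180/289)v^2+(297440/289)v+557700/289)
  68v^3+344v^2−580v−3000 = ((4913/9295)v−2890/1859)((37180/289)v^2+(297440/289)v+557700/289) + (0)
Last nonzero remainder: (37180/289)v^2+(297440/289)v+557700/289. Dividing through by 37180/289 gives the monic gcd v^2+8v+15.

v^2+8v+15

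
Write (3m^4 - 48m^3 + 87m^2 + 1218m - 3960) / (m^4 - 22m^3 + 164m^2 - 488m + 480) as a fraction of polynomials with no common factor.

Repeated division with remainder:
  3m^4 - 48m^3 + 87m^2 + 1218m - 3960 = (3)(m^4 - 22m^3 + 164m^2 - 488m + 480) + (18m^3 - 405m^2 + 2682m - 5400)
  m^4 - 22m^3 + 164m^2 - 488m + 480 = ((1/18)m + 1/36)(18m^3 - 405m^2 + 2682m - 5400) + ((105/4)m^2 - (525/2)m + 630)
  18m^3 - 405m^2 + 2682m - 5400 = ((24/35)m - 60/7)((105/4)m^2 - (525/2)m + 630) + (0)
Last nonzero remainder: (105/4)m^2 - (525/2)m + 630. Dividing through by 105/4 gives the monic gcd m^2 - 10m + 24.
Cancel m^2 - 10m + 24 from numerator and denominator to get the reduced form.

(3m^2 - 18m - 165)/(m^2 - 12m + 20)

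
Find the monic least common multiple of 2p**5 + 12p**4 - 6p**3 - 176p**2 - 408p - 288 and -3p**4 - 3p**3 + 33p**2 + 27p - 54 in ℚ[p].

p**7 + 2p**6 - 24p**5 - 58p**4 + 139p**3 + 408p**2 - 36p - 432

Euclidean algorithm in ℚ[p]:
  2p**5 + 12p**4 - 6p**3 - 176p**2 - 408p - 288 = (-(2/3)p - 10/3)(-3p**4 - 3p**3 + 33p**2 + 27p - 54) + (6p**3 - 48p**2 - 354p - 468)
  -3p**4 - 3p**3 + 33p**2 + 27p - 54 = (-(1/2)p - 9/2)(6p**3 - 48p**2 - 354p - 468) + (-360p**2 - 1800p - 2160)
  6p**3 - 48p**2 - 354p - 468 = (-(1/60)p + 13/60)(-360p**2 - 1800p - 2160) + (0)
Last nonzero remainder: -360p**2 - 1800p - 2160. Dividing through by -360 gives the monic gcd p**2 + 5p + 6.
Then lcm(f, g) = f·g / gcd(f, g); expanding and making the result monic gives the answer.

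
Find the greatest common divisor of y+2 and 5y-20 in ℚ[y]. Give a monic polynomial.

1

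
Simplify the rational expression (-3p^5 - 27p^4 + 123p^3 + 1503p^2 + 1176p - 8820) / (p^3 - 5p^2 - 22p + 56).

Apply the Euclidean algorithm:
  -3p^5 - 27p^4 + 123p^3 + 1503p^2 + 1176p - 8820 = (-3p^2 - 42p - 153)(p^3 - 5p^2 - 22p + 56) + (-18p^2 + 162p - 252)
  p^3 - 5p^2 - 22p + 56 = (-(1/18)p - 2/9)(-18p^2 + 162p - 252) + (0)
Last nonzero remainder: -18p^2 + 162p - 252. Dividing through by -18 gives the monic gcd p^2 - 9p + 14.
Cancel p^2 - 9p + 14 from numerator and denominator to get the reduced form.

(-3p^3 - 54p^2 - 321p - 630)/(p + 4)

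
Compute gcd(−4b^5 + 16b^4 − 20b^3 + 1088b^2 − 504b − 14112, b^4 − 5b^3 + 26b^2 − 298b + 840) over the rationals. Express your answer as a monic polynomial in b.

b^3 + 26b − 168

By polynomial division,
  −4b^5 + 16b^4 − 20b^3 + 1088b^2 − 504b − 14112 = (−4b − 4)(b^4 − 5b^3 + 26b^2 − 298b + 840) + (64b^3 + 1664b − 10752)
  b^4 − 5b^3 + 26b^2 − 298b + 840 = ((1/64)b − 5/64)(64b^3 + 1664b − 10752) + (0)
Last nonzero remainder: 64b^3 + 1664b − 10752. Dividing through by 64 gives the monic gcd b^3 + 26b − 168.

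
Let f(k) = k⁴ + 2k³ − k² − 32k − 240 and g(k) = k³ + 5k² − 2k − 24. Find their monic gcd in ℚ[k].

k + 4

Repeated division with remainder:
  k⁴ + 2k³ − k² − 32k − 240 = (k − 3)(k³ + 5k² − 2k − 24) + (16k² − 14k − 312)
  k³ + 5k² − 2k − 24 = ((1/16)k + 47/128)(16k² − 14k − 312) + ((1449/64)k + 1449/16)
  16k² − 14k − 312 = ((1024/1449)k − 1664/483)((1449/64)k + 1449/16) + (0)
Last nonzero remainder: (1449/64)k + 1449/16. Dividing through by 1449/64 gives the monic gcd k + 4.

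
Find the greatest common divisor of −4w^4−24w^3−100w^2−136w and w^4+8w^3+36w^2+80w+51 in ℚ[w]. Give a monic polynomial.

By polynomial division,
  −4w^4−24w^3−100w^2−136w = (−4)(w^4+8w^3+36w^2+80w+51) + (8w^3+44w^2+184w+204)
  w^4+8w^3+36w^2+80w+51 = ((1/8)w+5/16)(8w^3+44w^2+184w+204) + (−(3/4)w^2−3w−51/4)
  8w^3+44w^2+184w+204 = (−(32/3)w−16)(−(3/4)w^2−3w−51/4) + (0)
Last nonzero remainder: −(3/4)w^2−3w−51/4. Dividing through by −3/4 gives the monic gcd w^2+4w+17.

w^2+4w+17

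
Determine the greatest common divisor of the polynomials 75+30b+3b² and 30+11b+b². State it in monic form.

5+b

By polynomial division,
  3b²+30b+75 = (3)(b²+11b+30) + (-3b-15)
  b²+11b+30 = (-(1/3)b-2)(-3b-15) + (0)
Last nonzero remainder: -3b-15. Dividing through by -3 gives the monic gcd b+5.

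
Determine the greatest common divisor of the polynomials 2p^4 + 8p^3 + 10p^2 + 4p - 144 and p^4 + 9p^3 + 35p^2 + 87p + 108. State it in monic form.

Euclidean algorithm in ℚ[p]:
  2p^4 + 8p^3 + 10p^2 + 4p - 144 = (2)(p^4 + 9p^3 + 35p^2 + 87p + 108) + (-10p^3 - 60p^2 - 170p - 360)
  p^4 + 9p^3 + 35p^2 + 87p + 108 = (-(1/10)p - 3/10)(-10p^3 - 60p^2 - 170p - 360) + (0)
Last nonzero remainder: -10p^3 - 60p^2 - 170p - 360. Dividing through by -10 gives the monic gcd p^3 + 6p^2 + 17p + 36.

p^3 + 6p^2 + 17p + 36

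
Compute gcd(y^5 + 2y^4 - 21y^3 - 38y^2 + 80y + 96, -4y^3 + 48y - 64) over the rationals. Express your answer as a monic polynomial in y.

y^2 + 2y - 8

Euclidean algorithm in ℚ[y]:
  y^5 + 2y^4 - 21y^3 - 38y^2 + 80y + 96 = (-(1/4)y^2 - (1/2)y + 9/4)(-4y^3 + 48y - 64) + (-30y^2 - 60y + 240)
  -4y^3 + 48y - 64 = ((2/15)y - 4/15)(-30y^2 - 60y + 240) + (0)
Last nonzero remainder: -30y^2 - 60y + 240. Dividing through by -30 gives the monic gcd y^2 + 2y - 8.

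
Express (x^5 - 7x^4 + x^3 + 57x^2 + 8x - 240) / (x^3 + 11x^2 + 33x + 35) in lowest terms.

(x^3 - 11x^2 + 40x - 48)/(x + 7)

Euclidean algorithm in ℚ[x]:
  x^5 - 7x^4 + x^3 + 57x^2 + 8x - 240 = (x^2 - 18x + 166)(x^3 + 11x^2 + 33x + 35) + (-1210x^2 - 4840x - 6050)
  x^3 + 11x^2 + 33x + 35 = (-(1/1210)x - 7/1210)(-1210x^2 - 4840x - 6050) + (0)
Last nonzero remainder: -1210x^2 - 4840x - 6050. Dividing through by -1210 gives the monic gcd x^2 + 4x + 5.
Cancel x^2 + 4x + 5 from numerator and denominator to get the reduced form.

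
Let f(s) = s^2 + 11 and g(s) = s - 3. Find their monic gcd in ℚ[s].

1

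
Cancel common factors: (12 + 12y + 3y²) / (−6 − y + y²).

By polynomial division,
  3y² + 12y + 12 = (3)(y² − y − 6) + (15y + 30)
  y² − y − 6 = ((1/15)y − 1/5)(15y + 30) + (0)
Last nonzero remainder: 15y + 30. Dividing through by 15 gives the monic gcd y + 2.
Cancel y + 2 from numerator and denominator to get the reduced form.

(6 + 3y)/(−3 + y)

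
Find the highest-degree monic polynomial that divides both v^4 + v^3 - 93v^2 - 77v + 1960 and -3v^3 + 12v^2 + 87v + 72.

Euclidean algorithm in ℚ[v]:
  v^4 + v^3 - 93v^2 - 77v + 1960 = (-(1/3)v - 5/3)(-3v^3 + 12v^2 + 87v + 72) + (-44v^2 + 92v + 2080)
  -3v^3 + 12v^2 + 87v + 72 = ((3/44)v - 63/484)(-44v^2 + 92v + 2080) + (-(5184/121)v + 41472/121)
  -44v^2 + 92v + 2080 = ((1331/1296)v + 7865/1296)(-(5184/121)v + 41472/121) + (0)
Last nonzero remainder: -(5184/121)v + 41472/121. Dividing through by -5184/121 gives the monic gcd v - 8.

v - 8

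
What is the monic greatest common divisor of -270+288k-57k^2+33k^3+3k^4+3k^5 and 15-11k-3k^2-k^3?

Euclidean algorithm in ℚ[k]:
  3k^5+3k^4+33k^3-57k^2+288k-270 = (-3k^2+6k-18)(-k^3-3k^2-11k+15) + (0)
Last nonzero remainder: -k^3-3k^2-11k+15. Dividing through by -1 gives the monic gcd k^3+3k^2+11k-15.

-15+11k+3k^2+k^3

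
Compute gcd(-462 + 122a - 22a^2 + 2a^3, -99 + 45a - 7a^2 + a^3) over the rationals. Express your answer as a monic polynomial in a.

33 - 4a + a^2

By polynomial division,
  2a^3 - 22a^2 + 122a - 462 = (2)(a^3 - 7a^2 + 45a - 99) + (-8a^2 + 32a - 264)
  a^3 - 7a^2 + 45a - 99 = (-(1/8)a + 3/8)(-8a^2 + 32a - 264) + (0)
Last nonzero remainder: -8a^2 + 32a - 264. Dividing through by -8 gives the monic gcd a^2 - 4a + 33.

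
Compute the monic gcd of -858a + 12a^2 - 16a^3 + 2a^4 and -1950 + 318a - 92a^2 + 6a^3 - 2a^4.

Repeated division with remainder:
  2a^4 - 16a^3 + 12a^2 - 858a = (-1)(-2a^4 + 6a^3 - 92a^2 + 318a - 1950) + (-10a^3 - 80a^2 - 540a - 1950)
  -2a^4 + 6a^3 - 92a^2 + 318a - 1950 = ((1/5)a - 11/5)(-10a^3 - 80a^2 - 540a - 1950) + (-160a^2 - 480a - 6240)
  -10a^3 - 80a^2 - 540a - 1950 = ((1/16)a + 5/16)(-160a^2 - 480a - 6240) + (0)
Last nonzero remainder: -160a^2 - 480a - 6240. Dividing through by -160 gives the monic gcd a^2 + 3a + 39.

39 + 3a + a^2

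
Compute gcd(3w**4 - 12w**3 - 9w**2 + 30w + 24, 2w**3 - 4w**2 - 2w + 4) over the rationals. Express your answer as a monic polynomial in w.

Apply the Euclidean algorithm:
  3w**4 - 12w**3 - 9w**2 + 30w + 24 = ((3/2)w - 3)(2w**3 - 4w**2 - 2w + 4) + (-18w**2 + 18w + 36)
  2w**3 - 4w**2 - 2w + 4 = (-(1/9)w + 1/9)(-18w**2 + 18w + 36) + (0)
Last nonzero remainder: -18w**2 + 18w + 36. Dividing through by -18 gives the monic gcd w**2 - w - 2.

w**2 - w - 2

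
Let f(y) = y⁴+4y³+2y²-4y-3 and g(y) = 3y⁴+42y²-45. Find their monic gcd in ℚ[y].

Euclidean algorithm in ℚ[y]:
  y⁴+4y³+2y²-4y-3 = (1/3)(3y⁴+42y²-45) + (4y³-12y²-4y+12)
  3y⁴+42y²-45 = ((3/4)y+9/4)(4y³-12y²-4y+12) + (72y²-72)
  4y³-12y²-4y+12 = ((1/18)y-1/6)(72y²-72) + (0)
Last nonzero remainder: 72y²-72. Dividing through by 72 gives the monic gcd y²-1.

y²-1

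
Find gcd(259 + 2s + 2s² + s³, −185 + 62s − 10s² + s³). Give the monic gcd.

37 − 5s + s²

Apply the Euclidean algorithm:
  s³ + 2s² + 2s + 259 = (s³ − 10s² + 62s − 185) + (12s² − 60s + 444)
  s³ − 10s² + 62s − 185 = ((1/12)s − 5/12)(12s² − 60s + 444) + (0)
Last nonzero remainder: 12s² − 60s + 444. Dividing through by 12 gives the monic gcd s² − 5s + 37.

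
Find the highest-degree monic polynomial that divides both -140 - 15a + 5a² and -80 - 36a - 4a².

Repeated division with remainder:
  5a² - 15a - 140 = (-5/4)(-4a² - 36a - 80) + (-60a - 240)
  -4a² - 36a - 80 = ((1/15)a + 1/3)(-60a - 240) + (0)
Last nonzero remainder: -60a - 240. Dividing through by -60 gives the monic gcd a + 4.

4 + a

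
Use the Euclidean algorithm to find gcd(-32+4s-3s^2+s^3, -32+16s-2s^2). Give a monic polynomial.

-4+s

By polynomial division,
  s^3-3s^2+4s-32 = (-(1/2)s-5/2)(-2s^2+16s-32) + (28s-112)
  -2s^2+16s-32 = (-(1/14)s+2/7)(28s-112) + (0)
Last nonzero remainder: 28s-112. Dividing through by 28 gives the monic gcd s-4.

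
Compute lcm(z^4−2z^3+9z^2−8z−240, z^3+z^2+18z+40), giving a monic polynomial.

Apply the Euclidean algorithm:
  z^4−2z^3+9z^2−8z−240 = (z−3)(z^3+z^2+18z+40) + (−6z^2+6z−120)
  z^3+z^2+18z+40 = (−(1/6)z−1/3)(−6z^2+6z−120) + (0)
Last nonzero remainder: −6z^2+6z−120. Dividing through by −6 gives the monic gcd z^2−z+20.
Then lcm(f, g) = f·g / gcd(f, g); expanding and making the result monic gives the answer.

z^5+5z^3+10z^2−256z−480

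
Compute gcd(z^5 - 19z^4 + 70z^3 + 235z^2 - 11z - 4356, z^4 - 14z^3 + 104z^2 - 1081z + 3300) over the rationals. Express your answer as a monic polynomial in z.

Repeated division with remainder:
  z^5 - 19z^4 + 70z^3 + 235z^2 - 11z - 4356 = (z - 5)(z^4 - 14z^3 + 104z^2 - 1081z + 3300) + (-104z^3 + 1836z^2 - 8716z + 12144)
  z^4 - 14z^3 + 104z^2 - 1081z + 3300 = (-(1/104)z - 95/2704)(-104z^3 + 1836z^2 - 8716z + 12144) + ((57255/676)z^2 - (858825/676)z + 629805/169)
  -104z^3 + 1836z^2 - 8716z + 12144 = (-(70304/57255)z + 62192/19085)((57255/676)z^2 - (858825/676)z + 629805/169) + (0)
Last nonzero remainder: (57255/676)z^2 - (858825/676)z + 629805/169. Dividing through by 57255/676 gives the monic gcd z^2 - 15z + 44.

z^2 - 15z + 44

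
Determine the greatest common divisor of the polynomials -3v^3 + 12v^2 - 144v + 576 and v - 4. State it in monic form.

v - 4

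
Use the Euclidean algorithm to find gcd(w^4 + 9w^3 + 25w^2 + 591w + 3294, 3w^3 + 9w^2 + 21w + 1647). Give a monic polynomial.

w^3 + 3w^2 + 7w + 549

Apply the Euclidean algorithm:
  w^4 + 9w^3 + 25w^2 + 591w + 3294 = ((1/3)w + 2)(3w^3 + 9w^2 + 21w + 1647) + (0)
Last nonzero remainder: 3w^3 + 9w^2 + 21w + 1647. Dividing through by 3 gives the monic gcd w^3 + 3w^2 + 7w + 549.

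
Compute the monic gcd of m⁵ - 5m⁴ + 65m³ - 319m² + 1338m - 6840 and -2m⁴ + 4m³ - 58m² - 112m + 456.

m² - 3m + 38

Repeated division with remainder:
  m⁵ - 5m⁴ + 65m³ - 319m² + 1338m - 6840 = (-(1/2)m + 3/2)(-2m⁴ + 4m³ - 58m² - 112m + 456) + (30m³ - 288m² + 1734m - 7524)
  -2m⁴ + 4m³ - 58m² - 112m + 456 = (-(1/15)m - 38/75)(30m³ - 288m² + 1734m - 7524) + (-(2208/25)m² + (6624/25)m - 83904/25)
  30m³ - 288m² + 1734m - 7524 = (-(125/368)m + 825/368)(-(2208/25)m² + (6624/25)m - 83904/25) + (0)
Last nonzero remainder: -(2208/25)m² + (6624/25)m - 83904/25. Dividing through by -2208/25 gives the monic gcd m² - 3m + 38.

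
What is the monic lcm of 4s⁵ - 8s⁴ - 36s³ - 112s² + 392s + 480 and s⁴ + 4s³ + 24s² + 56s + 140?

By polynomial division,
  4s⁵ - 8s⁴ - 36s³ - 112s² + 392s + 480 = (4s - 24)(s⁴ + 4s³ + 24s² + 56s + 140) + (-36s³ + 240s² + 1176s + 3840)
  s⁴ + 4s³ + 24s² + 56s + 140 = (-(1/36)s - 8/27)(-36s³ + 240s² + 1176s + 3840) + ((1150/9)s² + (4600/9)s + 11500/9)
  -36s³ + 240s² + 1176s + 3840 = (-(162/575)s + 1728/575)((1150/9)s² + (4600/9)s + 11500/9) + (0)
Last nonzero remainder: (1150/9)s² + (4600/9)s + 11500/9. Dividing through by 1150/9 gives the monic gcd s² + 4s + 10.
Then lcm(f, g) = f·g / gcd(f, g); expanding and making the result monic gives the answer.

s⁷ - 2s⁶ + 5s⁵ - 56s⁴ - 28s³ - 272s² + 1372s + 1680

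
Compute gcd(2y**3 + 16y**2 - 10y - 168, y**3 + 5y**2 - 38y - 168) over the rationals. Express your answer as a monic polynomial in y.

y**2 + 11y + 28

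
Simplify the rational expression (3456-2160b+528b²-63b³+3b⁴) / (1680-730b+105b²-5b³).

By polynomial division,
  3b⁴-63b³+528b²-2160b+3456 = (-(3/5)b)(-5b³+105b²-730b+1680) + (90b²-1152b+3456)
  -5b³+105b²-730b+1680 = (-(1/18)b+41/90)(90b²-1152b+3456) + (-(66/5)b+528/5)
  90b²-1152b+3456 = (-(75/11)b+360/11)(-(66/5)b+528/5) + (0)
Last nonzero remainder: -(66/5)b+528/5. Dividing through by -66/5 gives the monic gcd b-8.
Cancel b-8 from numerator and denominator to get the reduced form.

(432-216b+39b²-3b³)/(210-65b+5b²)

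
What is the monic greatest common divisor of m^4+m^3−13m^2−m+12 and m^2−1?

By polynomial division,
  m^4+m^3−13m^2−m+12 = (m^2+m−12)(m^2−1) + (0)
The last nonzero remainder m^2−1 is already monic.

m^2−1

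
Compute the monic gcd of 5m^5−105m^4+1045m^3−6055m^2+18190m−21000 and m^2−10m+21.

m^2−10m+21

Repeated division with remainder:
  5m^5−105m^4+1045m^3−6055m^2+18190m−21000 = (5m^3−55m^2+390m−1000)(m^2−10m+21) + (0)
The last nonzero remainder m^2−10m+21 is already monic.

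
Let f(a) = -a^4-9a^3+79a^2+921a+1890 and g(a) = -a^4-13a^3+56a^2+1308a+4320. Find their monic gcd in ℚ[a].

By polynomial division,
  -a^4-9a^3+79a^2+921a+1890 = (-a^4-13a^3+56a^2+1308a+4320) + (4a^3+23a^2-387a-2430)
  -a^4-13a^3+56a^2+1308a+4320 = (-(1/4)a-29/16)(4a^3+23a^2-387a-2430) + ((15/16)a^2-(15/16)a-675/8)
  4a^3+23a^2-387a-2430 = ((64/15)a+144/5)((15/16)a^2-(15/16)a-675/8) + (0)
Last nonzero remainder: (15/16)a^2-(15/16)a-675/8. Dividing through by 15/16 gives the monic gcd a^2-a-90.

a^2-a-90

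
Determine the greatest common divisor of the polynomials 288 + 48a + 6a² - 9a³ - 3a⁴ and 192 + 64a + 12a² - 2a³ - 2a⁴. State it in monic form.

8 + 2a + a²

Euclidean algorithm in ℚ[a]:
  -3a⁴ - 9a³ + 6a² + 48a + 288 = (3/2)(-2a⁴ - 2a³ + 12a² + 64a + 192) + (-6a³ - 12a² - 48a)
  -2a⁴ - 2a³ + 12a² + 64a + 192 = ((1/3)a - 1/3)(-6a³ - 12a² - 48a) + (24a² + 48a + 192)
  -6a³ - 12a² - 48a = (-(1/4)a)(24a² + 48a + 192) + (0)
Last nonzero remainder: 24a² + 48a + 192. Dividing through by 24 gives the monic gcd a² + 2a + 8.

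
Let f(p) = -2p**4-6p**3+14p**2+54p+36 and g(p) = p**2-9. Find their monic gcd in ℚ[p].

Repeated division with remainder:
  -2p**4-6p**3+14p**2+54p+36 = (-2p**2-6p-4)(p**2-9) + (0)
The last nonzero remainder p**2-9 is already monic.

p**2-9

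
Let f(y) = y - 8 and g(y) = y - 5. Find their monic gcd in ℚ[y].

By polynomial division,
  y - 8 = (y - 5) + (-3)
  y - 5 = (-(1/3)y + 5/3)(-3) + (0)
The last nonzero remainder is the constant -3, so the polynomials are coprime and gcd = 1.

1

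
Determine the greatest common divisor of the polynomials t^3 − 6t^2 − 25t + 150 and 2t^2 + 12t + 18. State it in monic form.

1

Euclidean algorithm in ℚ[t]:
  t^3 − 6t^2 − 25t + 150 = ((1/2)t − 6)(2t^2 + 12t + 18) + (38t + 258)
  2t^2 + 12t + 18 = ((1/19)t − 15/361)(38t + 258) + (10368/361)
  38t + 258 = ((6859/5184)t + 15523/1728)(10368/361) + (0)
The last nonzero remainder is the constant 10368/361, so the polynomials are coprime and gcd = 1.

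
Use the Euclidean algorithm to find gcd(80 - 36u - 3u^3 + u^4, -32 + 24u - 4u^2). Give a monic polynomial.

Apply the Euclidean algorithm:
  u^4 - 3u^3 - 36u + 80 = (-(1/4)u^2 - (3/4)u - 5/2)(-4u^2 + 24u - 32) + (0)
Last nonzero remainder: -4u^2 + 24u - 32. Dividing through by -4 gives the monic gcd u^2 - 6u + 8.

8 - 6u + u^2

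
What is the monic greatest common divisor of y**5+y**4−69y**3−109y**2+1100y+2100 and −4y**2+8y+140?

y**2−2y−35

Apply the Euclidean algorithm:
  y**5+y**4−69y**3−109y**2+1100y+2100 = (−(1/4)y**3−(3/4)y**2+7y+15)(−4y**2+8y+140) + (0)
Last nonzero remainder: −4y**2+8y+140. Dividing through by −4 gives the monic gcd y**2−2y−35.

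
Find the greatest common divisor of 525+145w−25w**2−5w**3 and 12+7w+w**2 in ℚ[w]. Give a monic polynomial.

3+w

Euclidean algorithm in ℚ[w]:
  −5w**3−25w**2+145w+525 = (−5w+10)(w**2+7w+12) + (135w+405)
  w**2+7w+12 = ((1/135)w+4/135)(135w+405) + (0)
Last nonzero remainder: 135w+405. Dividing through by 135 gives the monic gcd w+3.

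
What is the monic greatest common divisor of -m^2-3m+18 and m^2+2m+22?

Apply the Euclidean algorithm:
  -m^2-3m+18 = (-1)(m^2+2m+22) + (-m+40)
  m^2+2m+22 = (-m-42)(-m+40) + (1702)
  -m+40 = (-(1/1702)m+20/851)(1702) + (0)
The last nonzero remainder is the constant 1702, so the polynomials are coprime and gcd = 1.

1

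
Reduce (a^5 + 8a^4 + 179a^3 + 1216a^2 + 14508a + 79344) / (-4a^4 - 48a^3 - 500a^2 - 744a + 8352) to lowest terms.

Apply the Euclidean algorithm:
  a^5 + 8a^4 + 179a^3 + 1216a^2 + 14508a + 79344 = (-(1/4)a + 1)(-4a^4 - 48a^3 - 500a^2 - 744a + 8352) + (102a^3 + 1530a^2 + 17340a + 70992)
  -4a^4 - 48a^3 - 500a^2 - 744a + 8352 = (-(2/51)a + 2/17)(102a^3 + 1530a^2 + 17340a + 70992) + (0)
Last nonzero remainder: 102a^3 + 1530a^2 + 17340a + 70992. Dividing through by 102 gives the monic gcd a^3 + 15a^2 + 170a + 696.
Cancel a^3 + 15a^2 + 170a + 696 from numerator and denominator to get the reduced form.

(-a^2 + 7a - 114)/(4a - 12)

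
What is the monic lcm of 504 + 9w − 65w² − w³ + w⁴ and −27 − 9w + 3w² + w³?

1512 + 531w − 186w² − 68w³ + 2w⁴ + w⁵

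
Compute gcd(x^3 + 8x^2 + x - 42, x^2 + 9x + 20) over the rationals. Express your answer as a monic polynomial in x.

Repeated division with remainder:
  x^3 + 8x^2 + x - 42 = (x - 1)(x^2 + 9x + 20) + (-10x - 22)
  x^2 + 9x + 20 = (-(1/10)x - 17/25)(-10x - 22) + (126/25)
  -10x - 22 = (-(125/63)x - 275/63)(126/25) + (0)
The last nonzero remainder is the constant 126/25, so the polynomials are coprime and gcd = 1.

1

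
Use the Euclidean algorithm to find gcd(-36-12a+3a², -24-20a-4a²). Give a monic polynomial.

2+a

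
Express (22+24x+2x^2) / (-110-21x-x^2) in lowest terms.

(-2-2x)/(10+x)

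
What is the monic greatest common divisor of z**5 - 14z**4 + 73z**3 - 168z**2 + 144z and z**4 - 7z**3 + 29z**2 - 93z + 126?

z**2 - 6z + 9

Euclidean algorithm in ℚ[z]:
  z**5 - 14z**4 + 73z**3 - 168z**2 + 144z = (z - 7)(z**4 - 7z**3 + 29z**2 - 93z + 126) + (-5z**3 + 128z**2 - 633z + 882)
  z**4 - 7z**3 + 29z**2 - 93z + 126 = (-(1/5)z - 93/25)(-5z**3 + 128z**2 - 633z + 882) + ((9464/25)z**2 - (56784/25)z + 85176/25)
  -5z**3 + 128z**2 - 633z + 882 = (-(125/9464)z + 175/676)((9464/25)z**2 - (56784/25)z + 85176/25) + (0)
Last nonzero remainder: (9464/25)z**2 - (56784/25)z + 85176/25. Dividing through by 9464/25 gives the monic gcd z**2 - 6z + 9.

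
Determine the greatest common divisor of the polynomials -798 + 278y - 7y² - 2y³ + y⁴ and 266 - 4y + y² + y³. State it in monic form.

266 - 4y + y² + y³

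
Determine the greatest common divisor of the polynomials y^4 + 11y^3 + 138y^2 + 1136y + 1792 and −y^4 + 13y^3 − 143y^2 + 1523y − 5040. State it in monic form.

y^2 + y + 112

By polynomial division,
  y^4 + 11y^3 + 138y^2 + 1136y + 1792 = (−1)(−y^4 + 13y^3 − 143y^2 + 1523y − 5040) + (24y^3 − 5y^2 + 2659y − 3248)
  −y^4 + 13y^3 − 143y^2 + 1523y − 5040 = (−(1/24)y + 307/576)(24y^3 − 5y^2 + 2659y − 3248) + (−(17017/576)y^2 − (17017/576)y − 119119/36)
  24y^3 − 5y^2 + 2659y − 3248 = (−(13824/17017)y + 16704/17017)(−(17017/576)y^2 − (17017/576)y − 119119/36) + (0)
Last nonzero remainder: −(17017/576)y^2 − (17017/576)y − 119119/36. Dividing through by −17017/576 gives the monic gcd y^2 + y + 112.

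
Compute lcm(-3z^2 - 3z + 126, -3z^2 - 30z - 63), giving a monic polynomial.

z^3 + 4z^2 - 39z - 126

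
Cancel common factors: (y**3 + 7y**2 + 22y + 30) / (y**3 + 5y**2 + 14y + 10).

(y + 3)/(y + 1)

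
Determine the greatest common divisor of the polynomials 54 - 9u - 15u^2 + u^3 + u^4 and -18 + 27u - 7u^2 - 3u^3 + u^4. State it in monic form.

Apply the Euclidean algorithm:
  u^4 + u^3 - 15u^2 - 9u + 54 = (u^4 - 3u^3 - 7u^2 + 27u - 18) + (4u^3 - 8u^2 - 36u + 72)
  u^4 - 3u^3 - 7u^2 + 27u - 18 = ((1/4)u - 1/4)(4u^3 - 8u^2 - 36u + 72) + (0)
Last nonzero remainder: 4u^3 - 8u^2 - 36u + 72. Dividing through by 4 gives the monic gcd u^3 - 2u^2 - 9u + 18.

18 - 9u - 2u^2 + u^3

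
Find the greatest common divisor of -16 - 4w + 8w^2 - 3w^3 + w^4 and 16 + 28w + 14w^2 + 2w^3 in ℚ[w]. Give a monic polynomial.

1 + w

Apply the Euclidean algorithm:
  w^4 - 3w^3 + 8w^2 - 4w - 16 = ((1/2)w - 5)(2w^3 + 14w^2 + 28w + 16) + (64w^2 + 128w + 64)
  2w^3 + 14w^2 + 28w + 16 = ((1/32)w + 5/32)(64w^2 + 128w + 64) + (6w + 6)
  64w^2 + 128w + 64 = ((32/3)w + 32/3)(6w + 6) + (0)
Last nonzero remainder: 6w + 6. Dividing through by 6 gives the monic gcd w + 1.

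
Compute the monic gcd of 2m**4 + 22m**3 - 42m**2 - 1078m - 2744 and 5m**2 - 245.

Apply the Euclidean algorithm:
  2m**4 + 22m**3 - 42m**2 - 1078m - 2744 = ((2/5)m**2 + (22/5)m + 56/5)(5m**2 - 245) + (0)
Last nonzero remainder: 5m**2 - 245. Dividing through by 5 gives the monic gcd m**2 - 49.

m**2 - 49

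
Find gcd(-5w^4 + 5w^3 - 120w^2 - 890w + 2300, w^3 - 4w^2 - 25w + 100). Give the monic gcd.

w + 5

By polynomial division,
  -5w^4 + 5w^3 - 120w^2 - 890w + 2300 = (-5w - 15)(w^3 - 4w^2 - 25w + 100) + (-305w^2 - 765w + 3800)
  w^3 - 4w^2 - 25w + 100 = (-(1/305)w + 397/18605)(-305w^2 - 765w + 3800) + ((14076/3721)w + 70380/3721)
  -305w^2 - 765w + 3800 = (-(1134905/14076)w + 706990/3519)((14076/3721)w + 70380/3721) + (0)
Last nonzero remainder: (14076/3721)w + 70380/3721. Dividing through by 14076/3721 gives the monic gcd w + 5.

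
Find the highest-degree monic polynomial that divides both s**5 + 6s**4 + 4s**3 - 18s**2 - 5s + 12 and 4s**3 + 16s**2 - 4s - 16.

Euclidean algorithm in ℚ[s]:
  s**5 + 6s**4 + 4s**3 - 18s**2 - 5s + 12 = ((1/4)s**2 + (1/2)s - 3/4)(4s**3 + 16s**2 - 4s - 16) + (0)
Last nonzero remainder: 4s**3 + 16s**2 - 4s - 16. Dividing through by 4 gives the monic gcd s**3 + 4s**2 - s - 4.

s**3 + 4s**2 - s - 4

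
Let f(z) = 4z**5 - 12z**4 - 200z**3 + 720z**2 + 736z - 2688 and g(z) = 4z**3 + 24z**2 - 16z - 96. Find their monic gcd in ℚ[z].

z**2 - 4

Euclidean algorithm in ℚ[z]:
  4z**5 - 12z**4 - 200z**3 + 720z**2 + 736z - 2688 = (z**2 - 9z + 8)(4z**3 + 24z**2 - 16z - 96) + (480z**2 - 1920)
  4z**3 + 24z**2 - 16z - 96 = ((1/120)z + 1/20)(480z**2 - 1920) + (0)
Last nonzero remainder: 480z**2 - 1920. Dividing through by 480 gives the monic gcd z**2 - 4.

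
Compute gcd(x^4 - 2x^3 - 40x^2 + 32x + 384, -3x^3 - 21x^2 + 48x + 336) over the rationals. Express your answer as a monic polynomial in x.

Apply the Euclidean algorithm:
  x^4 - 2x^3 - 40x^2 + 32x + 384 = (-(1/3)x + 3)(-3x^3 - 21x^2 + 48x + 336) + (39x^2 - 624)
  -3x^3 - 21x^2 + 48x + 336 = (-(1/13)x - 7/13)(39x^2 - 624) + (0)
Last nonzero remainder: 39x^2 - 624. Dividing through by 39 gives the monic gcd x^2 - 16.

x^2 - 16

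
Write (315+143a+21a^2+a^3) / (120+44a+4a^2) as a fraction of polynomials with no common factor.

(63+16a+a^2)/(24+4a)

By polynomial division,
  a^3+21a^2+143a+315 = ((1/4)a+5/2)(4a^2+44a+120) + (3a+15)
  4a^2+44a+120 = ((4/3)a+8)(3a+15) + (0)
Last nonzero remainder: 3a+15. Dividing through by 3 gives the monic gcd a+5.
Cancel a+5 from numerator and denominator to get the reduced form.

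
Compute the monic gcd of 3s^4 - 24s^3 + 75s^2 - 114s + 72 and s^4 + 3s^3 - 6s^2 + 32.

s^2 - 3s + 4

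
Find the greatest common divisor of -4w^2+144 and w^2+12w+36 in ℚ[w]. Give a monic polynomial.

w+6

By polynomial division,
  -4w^2+144 = (-4)(w^2+12w+36) + (48w+288)
  w^2+12w+36 = ((1/48)w+1/8)(48w+288) + (0)
Last nonzero remainder: 48w+288. Dividing through by 48 gives the monic gcd w+6.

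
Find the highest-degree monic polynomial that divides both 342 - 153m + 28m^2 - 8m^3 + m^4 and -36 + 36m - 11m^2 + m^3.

Apply the Euclidean algorithm:
  m^4 - 8m^3 + 28m^2 - 153m + 342 = (m + 3)(m^3 - 11m^2 + 36m - 36) + (25m^2 - 225m + 450)
  m^3 - 11m^2 + 36m - 36 = ((1/25)m - 2/25)(25m^2 - 225m + 450) + (0)
Last nonzero remainder: 25m^2 - 225m + 450. Dividing through by 25 gives the monic gcd m^2 - 9m + 18.

18 - 9m + m^2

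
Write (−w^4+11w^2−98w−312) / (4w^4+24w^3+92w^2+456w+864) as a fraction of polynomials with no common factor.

Euclidean algorithm in ℚ[w]:
  −w^4+11w^2−98w−312 = (−1/4)(4w^4+24w^3+92w^2+456w+864) + (6w^3+34w^2+16w−96)
  4w^4+24w^3+92w^2+456w+864 = ((2/3)w+2/9)(6w^3+34w^2+16w−96) + ((664/9)w^2+(4648/9)w+2656/3)
  6w^3+34w^2+16w−96 = ((27/332)w−9/83)((664/9)w^2+(4648/9)w+2656/3) + (0)
Last nonzero remainder: (664/9)w^2+(4648/9)w+2656/3. Dividing through by 664/9 gives the monic gcd w^2+7w+12.
Cancel w^2+7w+12 from numerator and denominator to get the reduced form.

(−w^2+7w−26)/(4w^2−4w+72)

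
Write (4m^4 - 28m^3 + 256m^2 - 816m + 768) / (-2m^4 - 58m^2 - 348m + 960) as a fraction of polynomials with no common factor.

(-2m + 4)/(m + 5)

Repeated division with remainder:
  4m^4 - 28m^3 + 256m^2 - 816m + 768 = (-2)(-2m^4 - 58m^2 - 348m + 960) + (-28m^3 + 140m^2 - 1512m + 2688)
  -2m^4 - 58m^2 - 348m + 960 = ((1/14)m + 5/14)(-28m^3 + 140m^2 - 1512m + 2688) + (0)
Last nonzero remainder: -28m^3 + 140m^2 - 1512m + 2688. Dividing through by -28 gives the monic gcd m^3 - 5m^2 + 54m - 96.
Cancel m^3 - 5m^2 + 54m - 96 from numerator and denominator to get the reduced form.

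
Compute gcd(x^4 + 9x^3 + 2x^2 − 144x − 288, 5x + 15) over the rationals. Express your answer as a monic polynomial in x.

x + 3

Euclidean algorithm in ℚ[x]:
  x^4 + 9x^3 + 2x^2 − 144x − 288 = ((1/5)x^3 + (6/5)x^2 − (16/5)x − 96/5)(5x + 15) + (0)
Last nonzero remainder: 5x + 15. Dividing through by 5 gives the monic gcd x + 3.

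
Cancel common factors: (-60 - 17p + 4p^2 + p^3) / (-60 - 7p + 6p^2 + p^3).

(-12 - p + p^2)/(-12 + p + p^2)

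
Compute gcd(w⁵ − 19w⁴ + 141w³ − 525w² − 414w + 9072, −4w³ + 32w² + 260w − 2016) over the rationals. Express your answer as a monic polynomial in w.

w² − 16w + 63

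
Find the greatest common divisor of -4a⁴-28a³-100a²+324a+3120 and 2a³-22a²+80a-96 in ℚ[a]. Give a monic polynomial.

By polynomial division,
  -4a⁴-28a³-100a²+324a+3120 = (-2a-36)(2a³-22a²+80a-96) + (-732a²+3012a-336)
  2a³-22a²+80a-96 = (-(1/366)a+70/3721)(-732a²+3012a-336) + ((83424/3721)a-333696/3721)
  -732a²+3012a-336 = (-(226981/6952)a+26047/6952)((83424/3721)a-333696/3721) + (0)
Last nonzero remainder: (83424/3721)a-333696/3721. Dividing through by 83424/3721 gives the monic gcd a-4.

a-4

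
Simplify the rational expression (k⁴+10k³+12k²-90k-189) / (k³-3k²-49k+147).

(k²+6k+9)/(k-7)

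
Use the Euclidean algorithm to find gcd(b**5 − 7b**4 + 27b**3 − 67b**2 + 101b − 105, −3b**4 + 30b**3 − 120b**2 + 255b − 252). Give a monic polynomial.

b**3 − 6b**2 + 16b − 21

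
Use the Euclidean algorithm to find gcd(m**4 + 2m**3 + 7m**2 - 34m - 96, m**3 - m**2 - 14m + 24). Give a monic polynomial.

m - 3

Euclidean algorithm in ℚ[m]:
  m**4 + 2m**3 + 7m**2 - 34m - 96 = (m + 3)(m**3 - m**2 - 14m + 24) + (24m**2 - 16m - 168)
  m**3 - m**2 - 14m + 24 = ((1/24)m - 1/72)(24m**2 - 16m - 168) + (-(65/9)m + 65/3)
  24m**2 - 16m - 168 = (-(216/65)m - 504/65)(-(65/9)m + 65/3) + (0)
Last nonzero remainder: -(65/9)m + 65/3. Dividing through by -65/9 gives the monic gcd m - 3.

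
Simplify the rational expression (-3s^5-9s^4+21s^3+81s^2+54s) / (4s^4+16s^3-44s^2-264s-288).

Repeated division with remainder:
  -3s^5-9s^4+21s^3+81s^2+54s = (-(3/4)s+3/4)(4s^4+16s^3-44s^2-264s-288) + (-24s^3-84s^2+36s+216)
  4s^4+16s^3-44s^2-264s-288 = (-(1/6)s-1/12)(-24s^3-84s^2+36s+216) + (-45s^2-225s-270)
  -24s^3-84s^2+36s+216 = ((8/15)s-4/5)(-45s^2-225s-270) + (0)
Last nonzero remainder: -45s^2-225s-270. Dividing through by -45 gives the monic gcd s^2+5s+6.
Cancel s^2+5s+6 from numerator and denominator to get the reduced form.

(-3s^3+6s^2+9s)/(4s^2-4s-48)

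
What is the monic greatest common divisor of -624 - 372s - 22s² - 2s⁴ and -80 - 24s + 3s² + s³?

4 + s

Euclidean algorithm in ℚ[s]:
  -2s⁴ - 22s² - 372s - 624 = (-2s + 6)(s³ + 3s² - 24s - 80) + (-88s² - 388s - 144)
  s³ + 3s² - 24s - 80 = (-(1/88)s + 31/1936)(-88s² - 388s - 144) + (-(9401/484)s - 9401/121)
  -88s² - 388s - 144 = ((42592/9401)s + 17424/9401)(-(9401/484)s - 9401/121) + (0)
Last nonzero remainder: -(9401/484)s - 9401/121. Dividing through by -9401/484 gives the monic gcd s + 4.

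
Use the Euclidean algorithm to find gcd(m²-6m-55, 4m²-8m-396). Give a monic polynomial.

m-11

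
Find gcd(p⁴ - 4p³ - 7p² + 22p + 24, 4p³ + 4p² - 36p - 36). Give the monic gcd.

p² - 2p - 3

Apply the Euclidean algorithm:
  p⁴ - 4p³ - 7p² + 22p + 24 = ((1/4)p - 5/4)(4p³ + 4p² - 36p - 36) + (7p² - 14p - 21)
  4p³ + 4p² - 36p - 36 = ((4/7)p + 12/7)(7p² - 14p - 21) + (0)
Last nonzero remainder: 7p² - 14p - 21. Dividing through by 7 gives the monic gcd p² - 2p - 3.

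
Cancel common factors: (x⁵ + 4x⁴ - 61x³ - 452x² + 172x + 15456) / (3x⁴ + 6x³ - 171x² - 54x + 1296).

(x³ + 2x² - 17x - 322)/(3x² - 27)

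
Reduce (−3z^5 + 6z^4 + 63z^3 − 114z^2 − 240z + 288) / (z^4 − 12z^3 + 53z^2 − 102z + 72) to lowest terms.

(−3z^3 − 15z^2 − 6z + 24)/(z^2 − 5z + 6)

Apply the Euclidean algorithm:
  −3z^5 + 6z^4 + 63z^3 − 114z^2 − 240z + 288 = (−3z − 30)(z^4 − 12z^3 + 53z^2 − 102z + 72) + (−138z^3 + 1170z^2 − 3084z + 2448)
  z^4 − 12z^3 + 53z^2 − 102z + 72 = (−(1/138)z + 27/1058)(−138z^3 + 1170z^2 − 3084z + 2448) + ((420/529)z^2 − (2940/529)z + 5040/529)
  −138z^3 + 1170z^2 − 3084z + 2448 = (−(12167/70)z + 8993/35)((420/529)z^2 − (2940/529)z + 5040/529) + (0)
Last nonzero remainder: (420/529)z^2 − (2940/529)z + 5040/529. Dividing through by 420/529 gives the monic gcd z^2 − 7z + 12.
Cancel z^2 − 7z + 12 from numerator and denominator to get the reduced form.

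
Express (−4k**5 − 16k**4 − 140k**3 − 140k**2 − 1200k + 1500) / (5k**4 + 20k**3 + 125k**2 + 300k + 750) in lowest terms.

(−4k**3 − 16k**2 − 80k + 100)/(5k**2 + 20k + 50)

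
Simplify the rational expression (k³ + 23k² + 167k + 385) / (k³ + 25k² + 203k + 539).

By polynomial division,
  k³ + 23k² + 167k + 385 = (k³ + 25k² + 203k + 539) + (−2k² − 36k − 154)
  k³ + 25k² + 203k + 539 = (−(1/2)k − 7/2)(−2k² − 36k − 154) + (0)
Last nonzero remainder: −2k² − 36k − 154. Dividing through by −2 gives the monic gcd k² + 18k + 77.
Cancel k² + 18k + 77 from numerator and denominator to get the reduced form.

(k + 5)/(k + 7)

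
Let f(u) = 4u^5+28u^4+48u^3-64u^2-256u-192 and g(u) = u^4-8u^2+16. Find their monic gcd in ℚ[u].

Repeated division with remainder:
  4u^5+28u^4+48u^3-64u^2-256u-192 = (4u+28)(u^4-8u^2+16) + (80u^3+160u^2-320u-640)
  u^4-8u^2+16 = ((1/80)u-1/40)(80u^3+160u^2-320u-640) + (0)
Last nonzero remainder: 80u^3+160u^2-320u-640. Dividing through by 80 gives the monic gcd u^3+2u^2-4u-8.

u^3+2u^2-4u-8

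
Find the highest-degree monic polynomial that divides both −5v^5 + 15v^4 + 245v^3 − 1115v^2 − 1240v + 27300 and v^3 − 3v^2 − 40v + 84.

v^2 − v − 42

By polynomial division,
  −5v^5 + 15v^4 + 245v^3 − 1115v^2 − 1240v + 27300 = (−5v^2 + 45)(v^3 − 3v^2 − 40v + 84) + (−560v^2 + 560v + 23520)
  v^3 − 3v^2 − 40v + 84 = (−(1/560)v + 1/280)(−560v^2 + 560v + 23520) + (0)
Last nonzero remainder: −560v^2 + 560v + 23520. Dividing through by −560 gives the monic gcd v^2 − v − 42.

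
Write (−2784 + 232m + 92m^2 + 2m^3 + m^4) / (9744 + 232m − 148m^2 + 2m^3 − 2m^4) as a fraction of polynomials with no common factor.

(4 − m)/(−14 + 2m)

Euclidean algorithm in ℚ[m]:
  m^4 + 2m^3 + 92m^2 + 232m − 2784 = (−1/2)(−2m^4 + 2m^3 − 148m^2 + 232m + 9744) + (3m^3 + 18m^2 + 348m + 2088)
  −2m^4 + 2m^3 − 148m^2 + 232m + 9744 = (−(2/3)m + 14/3)(3m^3 + 18m^2 + 348m + 2088) + (0)
Last nonzero remainder: 3m^3 + 18m^2 + 348m + 2088. Dividing through by 3 gives the monic gcd m^3 + 6m^2 + 116m + 696.
Cancel m^3 + 6m^2 + 116m + 696 from numerator and denominator to get the reduced form.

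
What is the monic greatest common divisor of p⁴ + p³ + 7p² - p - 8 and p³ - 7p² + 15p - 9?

Repeated division with remainder:
  p⁴ + p³ + 7p² - p - 8 = (p + 8)(p³ - 7p² + 15p - 9) + (48p² - 112p + 64)
  p³ - 7p² + 15p - 9 = ((1/48)p - 7/72)(48p² - 112p + 64) + ((25/9)p - 25/9)
  48p² - 112p + 64 = ((432/25)p - 576/25)((25/9)p - 25/9) + (0)
Last nonzero remainder: (25/9)p - 25/9. Dividing through by 25/9 gives the monic gcd p - 1.

p - 1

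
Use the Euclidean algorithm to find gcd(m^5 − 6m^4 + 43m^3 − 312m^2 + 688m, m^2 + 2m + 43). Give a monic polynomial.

m^2 + 2m + 43

Apply the Euclidean algorithm:
  m^5 − 6m^4 + 43m^3 − 312m^2 + 688m = (m^3 − 8m^2 + 16m)(m^2 + 2m + 43) + (0)
The last nonzero remainder m^2 + 2m + 43 is already monic.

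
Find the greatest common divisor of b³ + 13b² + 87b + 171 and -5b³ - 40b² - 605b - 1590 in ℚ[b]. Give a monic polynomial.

b + 3

By polynomial division,
  b³ + 13b² + 87b + 171 = (-1/5)(-5b³ - 40b² - 605b - 1590) + (5b² - 34b - 147)
  -5b³ - 40b² - 605b - 1590 = (-b - 74/5)(5b² - 34b - 147) + (-(6276/5)b - 18828/5)
  5b² - 34b - 147 = (-(25/6276)b + 245/6276)(-(6276/5)b - 18828/5) + (0)
Last nonzero remainder: -(6276/5)b - 18828/5. Dividing through by -6276/5 gives the monic gcd b + 3.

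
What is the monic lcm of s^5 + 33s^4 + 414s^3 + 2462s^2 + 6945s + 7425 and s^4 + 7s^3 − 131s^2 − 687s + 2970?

s^7 + 20s^6 + 15s^5 − 1930s^4 − 12641s^3 − 9000s^2 + 111825s + 222750

Apply the Euclidean algorithm:
  s^5 + 33s^4 + 414s^3 + 2462s^2 + 6945s + 7425 = (s + 26)(s^4 + 7s^3 − 131s^2 − 687s + 2970) + (363s^3 + 6555s^2 + 21837s − 69795)
  s^4 + 7s^3 − 131s^2 − 687s + 2970 = ((1/363)s − 446/14641)(363s^3 + 6555s^2 + 21837s − 69795) + ((124800/14641)s^2 + (2496000/14641)s + 1123200/1331)
  363s^3 + 6555s^2 + 21837s − 69795 = ((1771561/41600)s − 688127/8320)((124800/14641)s^2 + (2496000/14641)s + 1123200/1331) + (0)
Last nonzero remainder: (124800/14641)s^2 + (2496000/14641)s + 1123200/1331. Dividing through by 124800/14641 gives the monic gcd s^2 + 20s + 99.
Then lcm(f, g) = f·g / gcd(f, g); expanding and making the result monic gives the answer.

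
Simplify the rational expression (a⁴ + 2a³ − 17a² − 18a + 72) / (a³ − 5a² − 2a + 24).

(a³ + 5a² − 2a − 24)/(a² − 2a − 8)

Euclidean algorithm in ℚ[a]:
  a⁴ + 2a³ − 17a² − 18a + 72 = (a + 7)(a³ − 5a² − 2a + 24) + (20a² − 28a − 96)
  a³ − 5a² − 2a + 24 = ((1/20)a − 9/50)(20a² − 28a − 96) + (−(56/25)a + 168/25)
  20a² − 28a − 96 = (−(125/14)a − 100/7)(−(56/25)a + 168/25) + (0)
Last nonzero remainder: −(56/25)a + 168/25. Dividing through by −56/25 gives the monic gcd a − 3.
Cancel a − 3 from numerator and denominator to get the reduced form.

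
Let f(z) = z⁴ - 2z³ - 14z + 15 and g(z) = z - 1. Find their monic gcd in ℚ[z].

z - 1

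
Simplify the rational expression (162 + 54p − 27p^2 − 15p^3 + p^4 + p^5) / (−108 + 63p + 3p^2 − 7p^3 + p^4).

(6 + 4p + p^2)/(−4 + p)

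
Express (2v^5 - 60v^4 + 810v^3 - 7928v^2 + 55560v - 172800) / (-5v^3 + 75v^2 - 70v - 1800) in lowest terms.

Repeated division with remainder:
  2v^5 - 60v^4 + 810v^3 - 7928v^2 + 55560v - 172800 = (-(2/5)v^2 + 6v - 332/5)(-5v^3 + 75v^2 - 70v - 1800) + (-3248v^2 + 61712v - 292320)
  -5v^3 + 75v^2 - 70v - 1800 = ((5/3248)v + 5/812)(-3248v^2 + 61712v - 292320) + (0)
Last nonzero remainder: -3248v^2 + 61712v - 292320. Dividing through by -3248 gives the monic gcd v^2 - 19v + 90.
Cancel v^2 - 19v + 90 from numerator and denominator to get the reduced form.

(-2v^3 + 22v^2 - 212v + 1920)/(5v + 20)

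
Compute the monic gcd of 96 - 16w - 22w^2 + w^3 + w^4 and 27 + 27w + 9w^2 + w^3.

Apply the Euclidean algorithm:
  w^4 + w^3 - 22w^2 - 16w + 96 = (w - 8)(w^3 + 9w^2 + 27w + 27) + (23w^2 + 173w + 312)
  w^3 + 9w^2 + 27w + 27 = ((1/23)w + 34/529)(23w^2 + 173w + 312) + ((1225/529)w + 3675/529)
  23w^2 + 173w + 312 = ((12167/1225)w + 55016/1225)((1225/529)w + 3675/529) + (0)
Last nonzero remainder: (1225/529)w + 3675/529. Dividing through by 1225/529 gives the monic gcd w + 3.

3 + w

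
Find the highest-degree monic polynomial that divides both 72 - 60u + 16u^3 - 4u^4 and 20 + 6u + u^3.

Apply the Euclidean algorithm:
  -4u^4 + 16u^3 - 60u + 72 = (-4u + 16)(u^3 + 6u + 20) + (24u^2 - 76u - 248)
  u^3 + 6u + 20 = ((1/24)u + 19/144)(24u^2 - 76u - 248) + ((949/36)u + 949/18)
  24u^2 - 76u - 248 = ((864/949)u - 4464/949)((949/36)u + 949/18) + (0)
Last nonzero remainder: (949/36)u + 949/18. Dividing through by 949/36 gives the monic gcd u + 2.

2 + u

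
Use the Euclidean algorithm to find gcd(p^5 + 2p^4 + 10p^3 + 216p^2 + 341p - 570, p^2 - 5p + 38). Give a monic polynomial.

By polynomial division,
  p^5 + 2p^4 + 10p^3 + 216p^2 + 341p - 570 = (p^3 + 7p^2 + 7p - 15)(p^2 - 5p + 38) + (0)
The last nonzero remainder p^2 - 5p + 38 is already monic.

p^2 - 5p + 38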